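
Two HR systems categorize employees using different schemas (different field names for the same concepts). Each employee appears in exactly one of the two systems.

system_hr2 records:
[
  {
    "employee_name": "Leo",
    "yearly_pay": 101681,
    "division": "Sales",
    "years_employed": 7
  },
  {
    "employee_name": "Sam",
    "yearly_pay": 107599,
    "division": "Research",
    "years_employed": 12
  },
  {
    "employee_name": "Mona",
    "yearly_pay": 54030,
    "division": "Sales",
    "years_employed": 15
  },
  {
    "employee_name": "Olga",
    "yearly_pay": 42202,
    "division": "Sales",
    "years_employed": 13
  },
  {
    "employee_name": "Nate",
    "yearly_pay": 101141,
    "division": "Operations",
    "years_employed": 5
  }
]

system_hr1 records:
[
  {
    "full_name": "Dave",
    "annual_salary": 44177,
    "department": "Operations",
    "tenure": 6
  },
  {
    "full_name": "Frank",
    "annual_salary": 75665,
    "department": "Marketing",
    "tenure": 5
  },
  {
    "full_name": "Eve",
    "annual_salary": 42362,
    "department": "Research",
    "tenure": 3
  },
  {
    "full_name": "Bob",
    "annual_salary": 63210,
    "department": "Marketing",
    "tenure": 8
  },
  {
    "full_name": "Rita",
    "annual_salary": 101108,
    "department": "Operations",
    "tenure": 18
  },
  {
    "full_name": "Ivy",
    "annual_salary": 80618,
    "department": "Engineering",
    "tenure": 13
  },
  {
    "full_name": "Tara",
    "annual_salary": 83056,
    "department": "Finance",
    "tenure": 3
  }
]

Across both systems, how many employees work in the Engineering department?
1

Schema mapping: "division" (system_hr2) = "department" (system_hr1) = department

Engineering employees in system_hr2: 0
Engineering employees in system_hr1: 1

Total in Engineering: 0 + 1 = 1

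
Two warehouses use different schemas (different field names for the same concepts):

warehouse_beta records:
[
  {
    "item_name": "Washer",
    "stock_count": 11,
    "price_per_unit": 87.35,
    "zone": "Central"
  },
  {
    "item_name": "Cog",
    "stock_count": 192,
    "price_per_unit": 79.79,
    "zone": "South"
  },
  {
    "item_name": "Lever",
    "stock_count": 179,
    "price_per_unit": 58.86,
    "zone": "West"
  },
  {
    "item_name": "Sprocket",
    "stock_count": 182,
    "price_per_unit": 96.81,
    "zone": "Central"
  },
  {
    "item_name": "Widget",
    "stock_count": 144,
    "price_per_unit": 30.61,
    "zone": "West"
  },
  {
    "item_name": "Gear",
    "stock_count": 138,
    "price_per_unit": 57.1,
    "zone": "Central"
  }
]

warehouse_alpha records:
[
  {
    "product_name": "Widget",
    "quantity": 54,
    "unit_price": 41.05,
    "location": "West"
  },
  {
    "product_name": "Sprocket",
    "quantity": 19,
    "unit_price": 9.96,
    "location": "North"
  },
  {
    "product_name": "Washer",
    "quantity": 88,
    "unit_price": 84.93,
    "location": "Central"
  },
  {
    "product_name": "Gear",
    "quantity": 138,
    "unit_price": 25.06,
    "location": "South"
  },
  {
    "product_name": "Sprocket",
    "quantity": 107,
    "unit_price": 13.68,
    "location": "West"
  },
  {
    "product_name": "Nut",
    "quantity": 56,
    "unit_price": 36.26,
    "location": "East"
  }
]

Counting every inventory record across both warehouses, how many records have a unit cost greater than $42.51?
6

Schema mapping: "price_per_unit" (warehouse_beta) = "unit_price" (warehouse_alpha) = unit cost

Records > $42.51 in warehouse_beta: 5
Records > $42.51 in warehouse_alpha: 1

Total count: 5 + 1 = 6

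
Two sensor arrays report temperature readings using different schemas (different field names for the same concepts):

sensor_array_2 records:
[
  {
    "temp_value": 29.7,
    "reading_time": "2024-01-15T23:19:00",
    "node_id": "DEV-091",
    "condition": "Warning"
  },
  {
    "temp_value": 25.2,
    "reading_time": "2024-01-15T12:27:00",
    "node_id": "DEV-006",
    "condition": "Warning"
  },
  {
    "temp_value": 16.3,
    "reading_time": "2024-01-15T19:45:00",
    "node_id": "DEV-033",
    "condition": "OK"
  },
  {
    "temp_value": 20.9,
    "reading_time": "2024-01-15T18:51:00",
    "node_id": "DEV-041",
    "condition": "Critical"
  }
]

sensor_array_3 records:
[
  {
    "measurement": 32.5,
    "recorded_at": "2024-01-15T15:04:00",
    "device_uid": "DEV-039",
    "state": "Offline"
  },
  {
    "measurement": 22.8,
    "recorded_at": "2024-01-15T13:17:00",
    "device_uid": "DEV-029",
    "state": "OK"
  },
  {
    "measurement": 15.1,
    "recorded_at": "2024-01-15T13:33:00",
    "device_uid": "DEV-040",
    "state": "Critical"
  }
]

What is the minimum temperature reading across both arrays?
15.1

Schema mapping: "temp_value" (sensor_array_2) = "measurement" (sensor_array_3) = temperature reading

Minimum in sensor_array_2: 16.3
Minimum in sensor_array_3: 15.1

Overall minimum: min(16.3, 15.1) = 15.1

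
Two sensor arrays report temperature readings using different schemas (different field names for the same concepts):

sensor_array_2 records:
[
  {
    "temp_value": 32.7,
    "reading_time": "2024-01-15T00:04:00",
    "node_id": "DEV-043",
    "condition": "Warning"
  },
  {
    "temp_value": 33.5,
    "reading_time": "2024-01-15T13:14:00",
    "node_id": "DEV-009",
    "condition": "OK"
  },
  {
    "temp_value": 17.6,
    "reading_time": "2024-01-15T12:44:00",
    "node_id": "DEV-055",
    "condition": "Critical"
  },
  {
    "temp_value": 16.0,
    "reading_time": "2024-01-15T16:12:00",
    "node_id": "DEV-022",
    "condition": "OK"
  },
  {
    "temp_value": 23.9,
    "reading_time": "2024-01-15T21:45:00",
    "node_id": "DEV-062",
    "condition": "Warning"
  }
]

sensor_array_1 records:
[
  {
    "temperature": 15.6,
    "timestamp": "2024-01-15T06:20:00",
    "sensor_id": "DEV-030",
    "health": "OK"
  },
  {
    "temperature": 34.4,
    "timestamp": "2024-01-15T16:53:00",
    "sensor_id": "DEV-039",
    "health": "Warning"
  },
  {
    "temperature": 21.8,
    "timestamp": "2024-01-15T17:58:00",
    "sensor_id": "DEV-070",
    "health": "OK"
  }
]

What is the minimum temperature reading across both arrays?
15.6

Schema mapping: "temp_value" (sensor_array_2) = "temperature" (sensor_array_1) = temperature reading

Minimum in sensor_array_2: 16.0
Minimum in sensor_array_1: 15.6

Overall minimum: min(16.0, 15.6) = 15.6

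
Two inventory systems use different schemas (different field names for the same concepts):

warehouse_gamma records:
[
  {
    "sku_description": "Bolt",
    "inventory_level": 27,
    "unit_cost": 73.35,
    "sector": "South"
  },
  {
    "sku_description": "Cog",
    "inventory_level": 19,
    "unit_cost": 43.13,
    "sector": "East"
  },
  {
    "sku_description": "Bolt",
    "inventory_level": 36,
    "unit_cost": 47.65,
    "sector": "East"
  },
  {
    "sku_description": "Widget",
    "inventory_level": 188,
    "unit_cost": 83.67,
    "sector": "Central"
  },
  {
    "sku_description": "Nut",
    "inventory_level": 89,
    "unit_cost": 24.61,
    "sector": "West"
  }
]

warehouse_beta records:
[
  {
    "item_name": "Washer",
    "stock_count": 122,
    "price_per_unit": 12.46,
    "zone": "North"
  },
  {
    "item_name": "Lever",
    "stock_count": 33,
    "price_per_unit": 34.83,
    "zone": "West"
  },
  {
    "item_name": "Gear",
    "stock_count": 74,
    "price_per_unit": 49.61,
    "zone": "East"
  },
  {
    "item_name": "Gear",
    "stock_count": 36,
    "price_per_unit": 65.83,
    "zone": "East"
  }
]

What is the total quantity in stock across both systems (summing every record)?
624

To reconcile these schemas, identify the field holding the quantity in stock in each system:
1. In warehouse_gamma it is "inventory_level"
2. In warehouse_beta it is "stock_count"

From warehouse_gamma: 27 + 19 + 36 + 188 + 89 = 359
From warehouse_beta: 122 + 33 + 74 + 36 = 265

Total: 359 + 265 = 624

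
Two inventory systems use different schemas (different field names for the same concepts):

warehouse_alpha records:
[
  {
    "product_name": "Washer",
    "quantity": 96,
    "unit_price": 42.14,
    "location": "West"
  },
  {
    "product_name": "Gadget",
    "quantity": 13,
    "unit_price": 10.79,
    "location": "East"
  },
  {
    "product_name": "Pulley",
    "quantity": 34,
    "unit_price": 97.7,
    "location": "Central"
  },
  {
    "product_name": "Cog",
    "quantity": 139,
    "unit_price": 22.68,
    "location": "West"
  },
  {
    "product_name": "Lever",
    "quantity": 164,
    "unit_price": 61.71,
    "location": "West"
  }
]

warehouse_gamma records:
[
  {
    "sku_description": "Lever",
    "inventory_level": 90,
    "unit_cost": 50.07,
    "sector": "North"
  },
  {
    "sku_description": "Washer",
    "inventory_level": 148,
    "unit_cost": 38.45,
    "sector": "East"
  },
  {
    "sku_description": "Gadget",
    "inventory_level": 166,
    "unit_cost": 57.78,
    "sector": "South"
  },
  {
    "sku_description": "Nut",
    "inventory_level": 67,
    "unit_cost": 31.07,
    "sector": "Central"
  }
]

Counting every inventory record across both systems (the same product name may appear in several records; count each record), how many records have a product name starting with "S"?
0

Schema mapping: "product_name" (warehouse_alpha) = "sku_description" (warehouse_gamma) = product name

Records with product name starting with "S" in warehouse_alpha: 0
Records with product name starting with "S" in warehouse_gamma: 0

Total: 0 + 0 = 0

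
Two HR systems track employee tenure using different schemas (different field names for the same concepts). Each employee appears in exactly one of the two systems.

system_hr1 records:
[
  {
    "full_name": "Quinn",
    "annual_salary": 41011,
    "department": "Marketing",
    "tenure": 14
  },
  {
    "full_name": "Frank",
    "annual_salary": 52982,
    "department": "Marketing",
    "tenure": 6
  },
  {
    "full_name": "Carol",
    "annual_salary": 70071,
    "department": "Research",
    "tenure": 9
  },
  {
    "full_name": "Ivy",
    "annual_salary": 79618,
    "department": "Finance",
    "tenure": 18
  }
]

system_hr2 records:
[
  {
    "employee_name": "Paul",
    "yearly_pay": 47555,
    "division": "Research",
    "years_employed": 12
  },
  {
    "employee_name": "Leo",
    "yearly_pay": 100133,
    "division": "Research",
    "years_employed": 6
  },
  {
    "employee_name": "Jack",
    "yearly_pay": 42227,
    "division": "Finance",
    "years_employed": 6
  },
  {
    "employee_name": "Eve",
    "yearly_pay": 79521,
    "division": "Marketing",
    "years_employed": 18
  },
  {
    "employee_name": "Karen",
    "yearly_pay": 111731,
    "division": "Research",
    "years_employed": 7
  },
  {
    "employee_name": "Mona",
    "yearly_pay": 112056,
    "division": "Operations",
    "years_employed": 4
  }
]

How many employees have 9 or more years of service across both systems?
5

Reconcile schemas: "tenure" (system_hr1) = "years_employed" (system_hr2) = years of service

From system_hr1: 3 employees with >= 9 years
From system_hr2: 2 employees with >= 9 years

Total: 3 + 2 = 5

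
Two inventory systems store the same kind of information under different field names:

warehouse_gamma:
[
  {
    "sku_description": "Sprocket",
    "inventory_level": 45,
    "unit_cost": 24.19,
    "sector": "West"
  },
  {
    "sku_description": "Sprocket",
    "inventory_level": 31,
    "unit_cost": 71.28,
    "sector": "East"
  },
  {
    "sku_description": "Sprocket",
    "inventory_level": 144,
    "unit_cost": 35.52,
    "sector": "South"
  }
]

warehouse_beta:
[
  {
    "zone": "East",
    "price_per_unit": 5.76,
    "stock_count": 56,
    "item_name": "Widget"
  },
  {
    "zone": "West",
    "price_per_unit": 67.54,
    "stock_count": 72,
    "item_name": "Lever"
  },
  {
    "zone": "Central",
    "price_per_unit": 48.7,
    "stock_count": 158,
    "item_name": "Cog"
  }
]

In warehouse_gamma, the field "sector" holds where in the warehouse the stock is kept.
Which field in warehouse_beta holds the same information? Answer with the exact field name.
zone

In warehouse_gamma, "sector" holds where in the warehouse the stock is kept.
The fields in warehouse_beta are: "zone", "price_per_unit", "stock_count", "item_name".
"zone" is the match: the name refers to the same concept and its values are area labels (e.g. 'Central', 'East').
The other fields ("price_per_unit", "stock_count", "item_name") hold different kinds of data.

So "sector" in warehouse_gamma corresponds to "zone" in warehouse_beta.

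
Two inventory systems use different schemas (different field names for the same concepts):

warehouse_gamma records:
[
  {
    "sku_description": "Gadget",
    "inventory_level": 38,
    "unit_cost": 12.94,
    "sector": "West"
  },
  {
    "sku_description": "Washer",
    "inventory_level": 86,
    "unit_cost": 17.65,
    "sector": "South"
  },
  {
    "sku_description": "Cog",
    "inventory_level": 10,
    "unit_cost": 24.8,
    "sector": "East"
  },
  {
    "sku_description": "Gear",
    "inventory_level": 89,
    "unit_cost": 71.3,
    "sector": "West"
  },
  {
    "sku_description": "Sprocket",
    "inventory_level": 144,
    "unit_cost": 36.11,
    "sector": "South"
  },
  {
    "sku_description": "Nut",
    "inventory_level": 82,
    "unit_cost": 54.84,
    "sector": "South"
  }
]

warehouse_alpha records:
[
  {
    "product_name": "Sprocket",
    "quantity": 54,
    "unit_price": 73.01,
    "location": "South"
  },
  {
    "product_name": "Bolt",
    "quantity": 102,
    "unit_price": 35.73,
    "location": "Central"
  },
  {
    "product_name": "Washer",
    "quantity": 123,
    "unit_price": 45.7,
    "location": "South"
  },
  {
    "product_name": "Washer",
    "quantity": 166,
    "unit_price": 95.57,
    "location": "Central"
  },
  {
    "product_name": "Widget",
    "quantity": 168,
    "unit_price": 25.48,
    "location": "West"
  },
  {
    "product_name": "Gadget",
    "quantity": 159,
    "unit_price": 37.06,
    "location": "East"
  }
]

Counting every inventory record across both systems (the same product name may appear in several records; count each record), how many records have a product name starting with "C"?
1

Schema mapping: "sku_description" (warehouse_gamma) = "product_name" (warehouse_alpha) = product name

Records with product name starting with "C" in warehouse_gamma: 1
Records with product name starting with "C" in warehouse_alpha: 0

Total: 1 + 0 = 1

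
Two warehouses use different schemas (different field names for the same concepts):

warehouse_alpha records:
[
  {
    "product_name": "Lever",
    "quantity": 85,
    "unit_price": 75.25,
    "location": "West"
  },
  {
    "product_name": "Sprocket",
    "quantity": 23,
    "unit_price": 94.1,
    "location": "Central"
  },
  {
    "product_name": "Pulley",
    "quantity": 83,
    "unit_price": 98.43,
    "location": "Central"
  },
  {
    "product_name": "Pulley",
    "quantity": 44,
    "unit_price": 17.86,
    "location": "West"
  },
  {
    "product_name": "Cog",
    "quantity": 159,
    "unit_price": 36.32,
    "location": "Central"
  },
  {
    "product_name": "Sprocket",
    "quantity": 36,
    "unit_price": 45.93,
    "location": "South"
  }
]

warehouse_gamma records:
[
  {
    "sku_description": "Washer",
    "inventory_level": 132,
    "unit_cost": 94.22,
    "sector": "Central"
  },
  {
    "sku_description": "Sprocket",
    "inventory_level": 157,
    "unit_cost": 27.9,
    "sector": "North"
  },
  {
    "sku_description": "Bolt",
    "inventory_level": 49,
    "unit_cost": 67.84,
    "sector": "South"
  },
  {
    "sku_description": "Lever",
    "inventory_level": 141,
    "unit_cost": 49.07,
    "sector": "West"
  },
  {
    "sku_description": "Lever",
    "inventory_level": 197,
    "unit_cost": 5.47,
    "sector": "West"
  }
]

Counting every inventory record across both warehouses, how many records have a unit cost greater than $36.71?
7

Schema mapping: "unit_price" (warehouse_alpha) = "unit_cost" (warehouse_gamma) = unit cost

Records > $36.71 in warehouse_alpha: 4
Records > $36.71 in warehouse_gamma: 3

Total count: 4 + 3 = 7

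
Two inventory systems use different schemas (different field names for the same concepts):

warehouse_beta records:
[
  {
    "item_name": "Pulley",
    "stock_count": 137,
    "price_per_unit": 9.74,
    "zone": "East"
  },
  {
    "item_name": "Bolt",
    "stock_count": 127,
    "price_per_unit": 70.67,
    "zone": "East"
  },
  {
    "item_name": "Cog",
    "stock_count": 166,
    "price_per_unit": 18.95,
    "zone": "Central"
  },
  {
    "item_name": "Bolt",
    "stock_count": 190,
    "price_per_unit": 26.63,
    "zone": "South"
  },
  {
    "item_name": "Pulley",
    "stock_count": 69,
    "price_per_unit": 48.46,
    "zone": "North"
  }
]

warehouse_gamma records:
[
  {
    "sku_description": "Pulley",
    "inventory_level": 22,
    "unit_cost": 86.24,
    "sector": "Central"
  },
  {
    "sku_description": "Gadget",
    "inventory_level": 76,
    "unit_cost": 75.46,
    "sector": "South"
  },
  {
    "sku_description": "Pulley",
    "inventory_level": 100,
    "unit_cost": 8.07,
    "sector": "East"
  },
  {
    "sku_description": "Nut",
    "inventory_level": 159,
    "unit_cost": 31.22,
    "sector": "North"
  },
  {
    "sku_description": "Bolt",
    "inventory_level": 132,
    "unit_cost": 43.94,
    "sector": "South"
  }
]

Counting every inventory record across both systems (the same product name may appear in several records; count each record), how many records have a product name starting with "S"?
0

Schema mapping: "item_name" (warehouse_beta) = "sku_description" (warehouse_gamma) = product name

Records with product name starting with "S" in warehouse_beta: 0
Records with product name starting with "S" in warehouse_gamma: 0

Total: 0 + 0 = 0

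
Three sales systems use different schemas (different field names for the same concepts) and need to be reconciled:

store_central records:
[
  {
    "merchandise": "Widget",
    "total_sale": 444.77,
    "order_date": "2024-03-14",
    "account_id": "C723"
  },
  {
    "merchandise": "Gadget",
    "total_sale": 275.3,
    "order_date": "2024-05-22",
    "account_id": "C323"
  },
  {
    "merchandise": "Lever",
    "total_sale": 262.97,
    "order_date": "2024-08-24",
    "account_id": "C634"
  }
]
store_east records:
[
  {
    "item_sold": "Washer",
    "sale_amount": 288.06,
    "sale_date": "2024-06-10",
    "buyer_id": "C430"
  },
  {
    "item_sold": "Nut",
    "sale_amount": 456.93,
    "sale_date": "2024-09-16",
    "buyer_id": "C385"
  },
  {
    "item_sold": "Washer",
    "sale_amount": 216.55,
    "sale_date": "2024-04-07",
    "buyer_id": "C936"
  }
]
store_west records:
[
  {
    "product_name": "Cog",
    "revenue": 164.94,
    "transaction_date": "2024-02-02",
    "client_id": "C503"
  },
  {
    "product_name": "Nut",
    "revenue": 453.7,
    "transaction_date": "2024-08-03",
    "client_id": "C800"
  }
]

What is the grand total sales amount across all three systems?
2563.22

Schema reconciliation - all amount fields map to sale amount:

store_central (total_sale): 983.04
store_east (sale_amount): 961.54
store_west (revenue): 618.64

Grand total: 2563.22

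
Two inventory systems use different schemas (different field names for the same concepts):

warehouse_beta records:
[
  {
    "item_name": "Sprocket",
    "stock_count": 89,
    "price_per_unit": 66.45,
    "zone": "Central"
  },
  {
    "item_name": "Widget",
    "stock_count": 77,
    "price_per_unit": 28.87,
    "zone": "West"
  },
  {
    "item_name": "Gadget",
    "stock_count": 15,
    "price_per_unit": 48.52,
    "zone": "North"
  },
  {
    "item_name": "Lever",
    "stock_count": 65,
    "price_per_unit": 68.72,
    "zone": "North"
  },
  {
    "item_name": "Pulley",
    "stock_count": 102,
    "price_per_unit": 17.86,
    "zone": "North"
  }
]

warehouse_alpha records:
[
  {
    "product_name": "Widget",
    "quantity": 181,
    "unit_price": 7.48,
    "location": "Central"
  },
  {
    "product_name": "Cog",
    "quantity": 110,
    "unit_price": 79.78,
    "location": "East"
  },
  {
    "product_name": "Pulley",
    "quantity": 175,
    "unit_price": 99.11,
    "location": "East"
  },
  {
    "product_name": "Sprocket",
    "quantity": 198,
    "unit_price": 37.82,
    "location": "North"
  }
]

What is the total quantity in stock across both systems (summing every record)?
1012

To reconcile these schemas, identify the field holding the quantity in stock in each system:
1. In warehouse_beta it is "stock_count"
2. In warehouse_alpha it is "quantity"

From warehouse_beta: 89 + 77 + 15 + 65 + 102 = 348
From warehouse_alpha: 181 + 110 + 175 + 198 = 664

Total: 348 + 664 = 1012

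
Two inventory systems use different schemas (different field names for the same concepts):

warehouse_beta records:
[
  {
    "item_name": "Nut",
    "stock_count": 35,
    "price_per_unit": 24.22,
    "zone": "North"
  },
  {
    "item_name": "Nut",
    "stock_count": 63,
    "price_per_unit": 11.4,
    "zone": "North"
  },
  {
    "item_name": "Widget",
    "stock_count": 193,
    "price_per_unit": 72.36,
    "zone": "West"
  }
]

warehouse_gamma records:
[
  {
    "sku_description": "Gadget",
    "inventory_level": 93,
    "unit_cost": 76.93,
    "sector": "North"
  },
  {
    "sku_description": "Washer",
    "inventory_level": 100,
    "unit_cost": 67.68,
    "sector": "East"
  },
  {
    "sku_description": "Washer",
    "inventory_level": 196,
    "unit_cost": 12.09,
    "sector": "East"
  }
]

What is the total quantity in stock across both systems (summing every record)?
680

To reconcile these schemas, identify the field holding the quantity in stock in each system:
1. In warehouse_beta it is "stock_count"
2. In warehouse_gamma it is "inventory_level"

From warehouse_beta: 35 + 63 + 193 = 291
From warehouse_gamma: 93 + 100 + 196 = 389

Total: 291 + 389 = 680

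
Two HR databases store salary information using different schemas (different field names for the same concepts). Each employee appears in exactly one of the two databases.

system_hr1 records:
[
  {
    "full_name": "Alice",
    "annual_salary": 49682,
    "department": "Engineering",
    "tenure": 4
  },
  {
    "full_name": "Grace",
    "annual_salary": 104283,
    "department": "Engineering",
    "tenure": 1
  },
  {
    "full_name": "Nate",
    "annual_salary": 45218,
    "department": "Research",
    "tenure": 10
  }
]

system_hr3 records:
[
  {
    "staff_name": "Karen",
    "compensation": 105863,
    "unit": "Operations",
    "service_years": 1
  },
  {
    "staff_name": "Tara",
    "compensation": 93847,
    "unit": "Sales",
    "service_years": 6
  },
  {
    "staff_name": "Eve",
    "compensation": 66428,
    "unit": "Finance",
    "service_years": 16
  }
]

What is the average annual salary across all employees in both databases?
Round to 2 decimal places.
77553.50

Schema mapping: "annual_salary" (system_hr1) = "compensation" (system_hr3) = annual salary

All salaries: [49682, 104283, 45218, 105863, 93847, 66428]
Sum: 465321
Count: 6
Average: 465321 / 6 = 77553.50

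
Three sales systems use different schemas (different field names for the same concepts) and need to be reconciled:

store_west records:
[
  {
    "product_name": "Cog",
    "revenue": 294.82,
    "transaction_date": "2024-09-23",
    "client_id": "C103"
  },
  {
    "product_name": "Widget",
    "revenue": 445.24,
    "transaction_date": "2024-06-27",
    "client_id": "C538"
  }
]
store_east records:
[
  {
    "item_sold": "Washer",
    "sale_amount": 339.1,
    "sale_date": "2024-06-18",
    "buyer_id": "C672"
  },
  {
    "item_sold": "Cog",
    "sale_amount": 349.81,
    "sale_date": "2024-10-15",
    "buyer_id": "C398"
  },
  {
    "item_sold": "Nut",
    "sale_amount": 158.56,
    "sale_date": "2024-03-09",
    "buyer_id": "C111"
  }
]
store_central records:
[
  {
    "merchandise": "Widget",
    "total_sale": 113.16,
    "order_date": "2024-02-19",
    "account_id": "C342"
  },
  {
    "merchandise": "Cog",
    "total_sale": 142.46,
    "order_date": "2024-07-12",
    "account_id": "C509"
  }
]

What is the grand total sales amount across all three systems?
1843.15

Schema reconciliation - all amount fields map to sale amount:

store_west (revenue): 740.06
store_east (sale_amount): 847.47
store_central (total_sale): 255.62

Grand total: 1843.15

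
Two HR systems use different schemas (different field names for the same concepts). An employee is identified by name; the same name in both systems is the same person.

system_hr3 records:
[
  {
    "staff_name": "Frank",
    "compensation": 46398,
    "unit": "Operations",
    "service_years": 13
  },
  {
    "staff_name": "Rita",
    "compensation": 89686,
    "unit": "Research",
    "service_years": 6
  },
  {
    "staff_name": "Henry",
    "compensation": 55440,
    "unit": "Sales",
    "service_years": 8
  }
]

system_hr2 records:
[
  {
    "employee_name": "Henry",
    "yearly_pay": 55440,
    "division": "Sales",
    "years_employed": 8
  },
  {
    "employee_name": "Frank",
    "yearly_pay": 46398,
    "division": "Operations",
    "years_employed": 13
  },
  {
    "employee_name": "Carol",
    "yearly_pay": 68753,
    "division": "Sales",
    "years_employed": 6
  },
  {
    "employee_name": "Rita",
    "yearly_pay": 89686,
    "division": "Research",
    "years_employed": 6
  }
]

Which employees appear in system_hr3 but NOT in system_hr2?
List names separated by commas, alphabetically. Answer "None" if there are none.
None

Schema mapping: "staff_name" (system_hr3) = "employee_name" (system_hr2) = employee name

Names in system_hr3: ['Frank', 'Henry', 'Rita']
Names in system_hr2: ['Carol', 'Frank', 'Henry', 'Rita']

In system_hr3 but not system_hr2: None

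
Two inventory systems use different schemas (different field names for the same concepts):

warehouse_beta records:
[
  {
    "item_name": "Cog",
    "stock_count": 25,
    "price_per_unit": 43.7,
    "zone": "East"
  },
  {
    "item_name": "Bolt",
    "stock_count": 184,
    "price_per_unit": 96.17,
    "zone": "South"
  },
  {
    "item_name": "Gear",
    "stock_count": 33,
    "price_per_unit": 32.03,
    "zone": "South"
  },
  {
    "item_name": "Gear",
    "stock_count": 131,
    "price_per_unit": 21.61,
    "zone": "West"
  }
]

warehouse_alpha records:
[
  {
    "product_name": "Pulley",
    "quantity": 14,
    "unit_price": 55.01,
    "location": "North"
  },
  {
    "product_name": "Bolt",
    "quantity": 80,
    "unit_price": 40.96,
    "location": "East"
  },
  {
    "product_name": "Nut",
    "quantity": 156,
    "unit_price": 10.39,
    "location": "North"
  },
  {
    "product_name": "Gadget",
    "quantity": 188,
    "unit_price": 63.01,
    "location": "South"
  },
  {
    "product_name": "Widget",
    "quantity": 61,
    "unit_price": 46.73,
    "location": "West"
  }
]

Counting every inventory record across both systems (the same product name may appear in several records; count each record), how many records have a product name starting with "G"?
3

Schema mapping: "item_name" (warehouse_beta) = "product_name" (warehouse_alpha) = product name

Records with product name starting with "G" in warehouse_beta: 2
Records with product name starting with "G" in warehouse_alpha: 1

Total: 2 + 1 = 3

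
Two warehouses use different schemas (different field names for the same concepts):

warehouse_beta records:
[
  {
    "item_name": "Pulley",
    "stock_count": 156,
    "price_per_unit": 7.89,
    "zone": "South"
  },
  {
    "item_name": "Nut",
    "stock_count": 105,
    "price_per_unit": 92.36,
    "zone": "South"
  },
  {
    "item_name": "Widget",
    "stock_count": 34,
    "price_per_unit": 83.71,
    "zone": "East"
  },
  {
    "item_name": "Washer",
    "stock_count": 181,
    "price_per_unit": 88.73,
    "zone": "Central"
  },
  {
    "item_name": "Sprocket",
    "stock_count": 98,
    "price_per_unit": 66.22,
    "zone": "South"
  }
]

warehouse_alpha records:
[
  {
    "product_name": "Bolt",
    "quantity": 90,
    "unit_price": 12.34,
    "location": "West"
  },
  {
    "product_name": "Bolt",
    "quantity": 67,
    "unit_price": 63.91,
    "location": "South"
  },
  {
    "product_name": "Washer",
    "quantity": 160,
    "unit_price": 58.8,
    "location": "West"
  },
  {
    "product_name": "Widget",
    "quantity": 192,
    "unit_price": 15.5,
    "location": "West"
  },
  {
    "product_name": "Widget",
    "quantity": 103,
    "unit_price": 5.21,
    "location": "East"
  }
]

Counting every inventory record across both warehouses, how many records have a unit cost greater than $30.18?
6

Schema mapping: "price_per_unit" (warehouse_beta) = "unit_price" (warehouse_alpha) = unit cost

Records > $30.18 in warehouse_beta: 4
Records > $30.18 in warehouse_alpha: 2

Total count: 4 + 2 = 6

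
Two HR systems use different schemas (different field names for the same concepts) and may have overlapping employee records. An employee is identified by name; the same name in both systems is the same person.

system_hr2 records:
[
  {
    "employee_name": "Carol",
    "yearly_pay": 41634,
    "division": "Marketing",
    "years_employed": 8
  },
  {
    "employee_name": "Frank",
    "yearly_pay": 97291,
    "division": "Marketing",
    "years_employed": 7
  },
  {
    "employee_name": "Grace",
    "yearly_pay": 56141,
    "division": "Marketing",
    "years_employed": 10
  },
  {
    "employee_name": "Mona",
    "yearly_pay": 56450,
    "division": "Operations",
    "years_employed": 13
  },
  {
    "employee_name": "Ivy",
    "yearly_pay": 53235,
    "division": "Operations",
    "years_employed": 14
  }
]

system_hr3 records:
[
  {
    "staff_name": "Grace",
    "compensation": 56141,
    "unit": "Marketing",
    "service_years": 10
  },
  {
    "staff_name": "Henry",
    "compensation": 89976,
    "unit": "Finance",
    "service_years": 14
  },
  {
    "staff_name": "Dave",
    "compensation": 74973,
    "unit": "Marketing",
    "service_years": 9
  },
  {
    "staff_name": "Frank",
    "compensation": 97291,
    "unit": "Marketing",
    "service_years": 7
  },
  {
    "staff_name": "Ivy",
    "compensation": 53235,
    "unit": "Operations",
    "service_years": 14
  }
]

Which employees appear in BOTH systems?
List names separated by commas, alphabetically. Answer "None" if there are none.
Frank, Grace, Ivy

Schema mapping: "employee_name" (system_hr2) = "staff_name" (system_hr3) = employee name

Names in system_hr2: ['Carol', 'Frank', 'Grace', 'Ivy', 'Mona']
Names in system_hr3: ['Dave', 'Frank', 'Grace', 'Henry', 'Ivy']

Intersection: ['Frank', 'Grace', 'Ivy']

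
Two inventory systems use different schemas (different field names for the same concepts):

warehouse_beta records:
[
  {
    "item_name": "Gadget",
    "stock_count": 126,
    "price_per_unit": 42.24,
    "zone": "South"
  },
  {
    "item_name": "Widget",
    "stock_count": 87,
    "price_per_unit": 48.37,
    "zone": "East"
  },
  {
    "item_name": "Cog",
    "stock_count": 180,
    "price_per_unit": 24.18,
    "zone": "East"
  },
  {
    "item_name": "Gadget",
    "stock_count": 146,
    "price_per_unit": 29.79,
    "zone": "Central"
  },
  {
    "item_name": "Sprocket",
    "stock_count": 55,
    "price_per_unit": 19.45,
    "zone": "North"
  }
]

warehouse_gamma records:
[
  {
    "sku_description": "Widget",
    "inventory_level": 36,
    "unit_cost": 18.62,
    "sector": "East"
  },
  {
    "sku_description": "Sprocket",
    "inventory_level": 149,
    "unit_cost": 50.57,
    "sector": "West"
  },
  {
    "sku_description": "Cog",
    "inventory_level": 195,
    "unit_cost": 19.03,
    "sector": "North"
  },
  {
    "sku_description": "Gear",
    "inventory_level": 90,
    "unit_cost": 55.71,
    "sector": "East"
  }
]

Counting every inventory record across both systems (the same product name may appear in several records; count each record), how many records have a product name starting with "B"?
0

Schema mapping: "item_name" (warehouse_beta) = "sku_description" (warehouse_gamma) = product name

Records with product name starting with "B" in warehouse_beta: 0
Records with product name starting with "B" in warehouse_gamma: 0

Total: 0 + 0 = 0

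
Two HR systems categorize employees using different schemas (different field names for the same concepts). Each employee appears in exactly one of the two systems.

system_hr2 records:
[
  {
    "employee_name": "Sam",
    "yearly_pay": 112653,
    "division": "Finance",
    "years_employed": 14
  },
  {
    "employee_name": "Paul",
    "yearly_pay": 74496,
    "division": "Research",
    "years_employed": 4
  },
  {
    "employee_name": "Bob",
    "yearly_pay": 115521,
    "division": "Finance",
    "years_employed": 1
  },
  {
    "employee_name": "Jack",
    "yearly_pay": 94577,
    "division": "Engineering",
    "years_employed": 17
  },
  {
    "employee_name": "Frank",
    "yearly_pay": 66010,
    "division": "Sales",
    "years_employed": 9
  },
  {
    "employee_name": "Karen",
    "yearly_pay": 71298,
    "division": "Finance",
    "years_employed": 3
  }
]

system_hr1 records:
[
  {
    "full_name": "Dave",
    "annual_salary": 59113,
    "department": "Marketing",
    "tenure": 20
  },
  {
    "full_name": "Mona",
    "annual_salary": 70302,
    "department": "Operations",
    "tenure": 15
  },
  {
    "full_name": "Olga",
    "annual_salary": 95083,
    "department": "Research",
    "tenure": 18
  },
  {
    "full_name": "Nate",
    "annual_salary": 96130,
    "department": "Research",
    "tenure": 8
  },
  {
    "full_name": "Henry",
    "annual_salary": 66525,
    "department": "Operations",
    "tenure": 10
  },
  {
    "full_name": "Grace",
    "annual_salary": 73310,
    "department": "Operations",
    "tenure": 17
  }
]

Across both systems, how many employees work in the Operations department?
3

Schema mapping: "division" (system_hr2) = "department" (system_hr1) = department

Operations employees in system_hr2: 0
Operations employees in system_hr1: 3

Total in Operations: 0 + 3 = 3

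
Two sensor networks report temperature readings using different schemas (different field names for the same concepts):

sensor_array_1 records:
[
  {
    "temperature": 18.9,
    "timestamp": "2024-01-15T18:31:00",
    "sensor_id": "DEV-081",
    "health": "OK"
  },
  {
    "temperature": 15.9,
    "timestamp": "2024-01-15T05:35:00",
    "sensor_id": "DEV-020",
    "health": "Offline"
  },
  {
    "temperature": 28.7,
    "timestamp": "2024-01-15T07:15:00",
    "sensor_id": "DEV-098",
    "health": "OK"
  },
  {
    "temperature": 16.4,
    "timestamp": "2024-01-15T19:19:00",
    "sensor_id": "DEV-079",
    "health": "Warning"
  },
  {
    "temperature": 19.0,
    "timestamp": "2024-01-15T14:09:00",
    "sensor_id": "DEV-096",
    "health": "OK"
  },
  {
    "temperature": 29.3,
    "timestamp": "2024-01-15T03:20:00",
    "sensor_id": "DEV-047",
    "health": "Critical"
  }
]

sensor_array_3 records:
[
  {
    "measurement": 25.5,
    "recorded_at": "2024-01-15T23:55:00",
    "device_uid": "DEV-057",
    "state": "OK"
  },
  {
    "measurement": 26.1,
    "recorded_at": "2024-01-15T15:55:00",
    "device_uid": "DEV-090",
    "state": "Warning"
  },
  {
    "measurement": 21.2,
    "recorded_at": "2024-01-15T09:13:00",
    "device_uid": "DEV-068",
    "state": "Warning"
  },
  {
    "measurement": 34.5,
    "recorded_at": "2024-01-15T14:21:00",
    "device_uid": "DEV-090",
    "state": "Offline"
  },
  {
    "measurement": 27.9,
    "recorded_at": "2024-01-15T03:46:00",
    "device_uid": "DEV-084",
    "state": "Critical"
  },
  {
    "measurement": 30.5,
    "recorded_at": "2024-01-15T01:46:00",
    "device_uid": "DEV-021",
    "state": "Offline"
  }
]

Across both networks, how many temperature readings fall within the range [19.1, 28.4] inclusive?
4

Schema mapping: "temperature" (sensor_array_1) = "measurement" (sensor_array_3) = temperature

Readings in [19.1, 28.4] from sensor_array_1: 0
Readings in [19.1, 28.4] from sensor_array_3: 4

Total count: 0 + 4 = 4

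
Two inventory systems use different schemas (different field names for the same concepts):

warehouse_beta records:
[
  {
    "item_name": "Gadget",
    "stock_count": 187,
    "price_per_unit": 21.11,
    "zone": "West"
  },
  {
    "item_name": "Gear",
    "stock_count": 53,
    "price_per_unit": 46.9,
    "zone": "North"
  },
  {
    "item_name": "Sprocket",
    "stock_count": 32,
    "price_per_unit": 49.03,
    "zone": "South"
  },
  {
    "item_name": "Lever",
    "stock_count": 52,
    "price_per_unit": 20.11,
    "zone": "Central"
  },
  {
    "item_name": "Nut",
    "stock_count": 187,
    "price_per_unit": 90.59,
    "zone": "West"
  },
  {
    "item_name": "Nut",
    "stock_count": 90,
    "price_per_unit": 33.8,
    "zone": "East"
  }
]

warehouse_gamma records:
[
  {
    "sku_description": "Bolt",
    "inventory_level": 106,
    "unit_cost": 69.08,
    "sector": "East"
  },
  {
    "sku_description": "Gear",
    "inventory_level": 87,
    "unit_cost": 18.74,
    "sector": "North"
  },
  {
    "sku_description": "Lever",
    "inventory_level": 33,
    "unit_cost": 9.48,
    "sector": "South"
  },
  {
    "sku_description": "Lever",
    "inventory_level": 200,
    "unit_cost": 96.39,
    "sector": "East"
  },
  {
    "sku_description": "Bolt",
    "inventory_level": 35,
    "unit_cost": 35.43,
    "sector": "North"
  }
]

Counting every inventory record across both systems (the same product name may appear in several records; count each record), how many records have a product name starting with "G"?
3

Schema mapping: "item_name" (warehouse_beta) = "sku_description" (warehouse_gamma) = product name

Records with product name starting with "G" in warehouse_beta: 2
Records with product name starting with "G" in warehouse_gamma: 1

Total: 2 + 1 = 3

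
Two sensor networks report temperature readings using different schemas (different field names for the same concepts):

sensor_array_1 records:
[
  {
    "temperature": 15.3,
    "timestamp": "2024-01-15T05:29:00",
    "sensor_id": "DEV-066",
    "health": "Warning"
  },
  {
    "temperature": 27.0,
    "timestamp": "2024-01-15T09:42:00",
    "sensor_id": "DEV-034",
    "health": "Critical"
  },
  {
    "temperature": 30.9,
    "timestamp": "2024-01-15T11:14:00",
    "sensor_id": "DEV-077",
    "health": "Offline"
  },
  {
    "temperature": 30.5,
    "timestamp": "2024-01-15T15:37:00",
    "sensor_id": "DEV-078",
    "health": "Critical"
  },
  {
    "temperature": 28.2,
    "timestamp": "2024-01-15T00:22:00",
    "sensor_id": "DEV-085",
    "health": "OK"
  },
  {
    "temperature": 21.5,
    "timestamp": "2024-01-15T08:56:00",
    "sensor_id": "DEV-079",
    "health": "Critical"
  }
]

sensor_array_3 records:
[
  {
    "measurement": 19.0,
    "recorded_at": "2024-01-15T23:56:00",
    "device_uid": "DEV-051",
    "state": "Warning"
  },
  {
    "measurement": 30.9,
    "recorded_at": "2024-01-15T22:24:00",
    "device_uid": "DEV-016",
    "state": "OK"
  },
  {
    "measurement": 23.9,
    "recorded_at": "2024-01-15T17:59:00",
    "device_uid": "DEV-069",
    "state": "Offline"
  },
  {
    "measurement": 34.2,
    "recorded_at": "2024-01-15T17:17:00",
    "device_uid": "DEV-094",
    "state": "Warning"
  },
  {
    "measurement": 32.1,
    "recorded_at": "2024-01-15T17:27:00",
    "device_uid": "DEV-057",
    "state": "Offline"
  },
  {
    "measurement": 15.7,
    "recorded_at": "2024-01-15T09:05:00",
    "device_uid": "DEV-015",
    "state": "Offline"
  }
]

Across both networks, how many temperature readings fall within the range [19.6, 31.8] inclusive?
7

Schema mapping: "temperature" (sensor_array_1) = "measurement" (sensor_array_3) = temperature

Readings in [19.6, 31.8] from sensor_array_1: 5
Readings in [19.6, 31.8] from sensor_array_3: 2

Total count: 5 + 2 = 7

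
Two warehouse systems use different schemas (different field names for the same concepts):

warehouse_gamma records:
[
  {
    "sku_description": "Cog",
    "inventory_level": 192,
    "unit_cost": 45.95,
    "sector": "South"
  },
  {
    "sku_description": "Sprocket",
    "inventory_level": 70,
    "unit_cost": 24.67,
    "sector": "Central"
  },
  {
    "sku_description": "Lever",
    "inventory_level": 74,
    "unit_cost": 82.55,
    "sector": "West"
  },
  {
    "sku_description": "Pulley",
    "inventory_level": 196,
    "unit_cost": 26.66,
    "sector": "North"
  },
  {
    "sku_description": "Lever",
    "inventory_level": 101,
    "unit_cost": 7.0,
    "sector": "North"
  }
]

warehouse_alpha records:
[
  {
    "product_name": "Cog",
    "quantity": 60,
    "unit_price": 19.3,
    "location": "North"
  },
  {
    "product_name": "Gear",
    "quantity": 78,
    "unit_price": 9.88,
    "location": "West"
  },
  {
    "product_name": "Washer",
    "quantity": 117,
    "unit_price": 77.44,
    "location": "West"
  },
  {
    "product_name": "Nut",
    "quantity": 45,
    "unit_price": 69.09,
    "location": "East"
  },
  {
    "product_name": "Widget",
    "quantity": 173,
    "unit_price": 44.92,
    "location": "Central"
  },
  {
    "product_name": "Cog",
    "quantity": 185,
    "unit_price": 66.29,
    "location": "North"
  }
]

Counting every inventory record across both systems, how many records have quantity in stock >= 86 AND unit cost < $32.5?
2

Schema mappings:
- "inventory_level" (warehouse_gamma) = "quantity" (warehouse_alpha) = quantity
- "unit_cost" (warehouse_gamma) = "unit_price" (warehouse_alpha) = unit cost

Records meeting both conditions in warehouse_gamma: 2
Records meeting both conditions in warehouse_alpha: 0

Total: 2 + 0 = 2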